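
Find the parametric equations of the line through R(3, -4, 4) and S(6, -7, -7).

Direction vector d = S - R = (6 - 3, -7 + 4, -7 - 4) = (3, -3, -11)
Parametric form r = R + t·d:
x = 3 + 3t, y = -4 - 3t, z = 4 - 11t

x = 3 + 3t, y = -4 - 3t, z = 4 - 11t


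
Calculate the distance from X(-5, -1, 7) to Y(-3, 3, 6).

d = √[(x₂-x₁)² + (y₂-y₁)² + (z₂-z₁)²]
  = √[2² + 4² + (-1)²]
  = √[4 + 16 + 1]
  = √21
  ≈ 4.583

4.583


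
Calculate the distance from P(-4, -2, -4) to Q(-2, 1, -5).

d = √[(x₂-x₁)² + (y₂-y₁)² + (z₂-z₁)²]
  = √[2² + 3² + (-1)²]
  = √[4 + 9 + 1]
  = √14
  ≈ 3.742

3.742


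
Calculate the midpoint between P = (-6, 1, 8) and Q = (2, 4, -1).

M = ((x₁+x₂)/2, (y₁+y₂)/2, (z₁+z₂)/2)
  = ((-6 + 2)/2, (1 + 4)/2, (8 - 1)/2)
  = (-4/2, 5/2, 7/2)
  = (-2, 2.5, 3.5)

(-2, 2.5, 3.5)


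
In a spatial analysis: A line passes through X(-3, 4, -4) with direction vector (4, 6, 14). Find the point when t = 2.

P(t) = X + t·d
  = (-3 + 4·2, 4 + 6·2, -4 + 14·2)
  = (-3 + 8, 4 + 12, -4 + 28)
  = (5, 16, 24)

(5, 16, 24)


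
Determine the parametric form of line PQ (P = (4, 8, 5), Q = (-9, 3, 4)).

Direction vector d = Q - P = (-9 - 4, 3 - 8, 4 - 5) = (-13, -5, -1)
Parametric form r = P + t·d:
x = 4 - 13t, y = 8 - 5t, z = 5 - t

x = 4 - 13t, y = 8 - 5t, z = 5 - t


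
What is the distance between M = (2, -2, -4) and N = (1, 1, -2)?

d = √[(x₂-x₁)² + (y₂-y₁)² + (z₂-z₁)²]
  = √[(-1)² + 3² + 2²]
  = √[1 + 9 + 4]
  = √14
  ≈ 3.742

3.742


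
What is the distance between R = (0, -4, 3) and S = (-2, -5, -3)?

d = √[(x₂-x₁)² + (y₂-y₁)² + (z₂-z₁)²]
  = √[(-2)² + (-1)² + (-6)²]
  = √[4 + 1 + 36]
  = √41
  ≈ 6.403

6.403


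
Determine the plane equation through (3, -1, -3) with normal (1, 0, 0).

The plane through P with normal n = (a, b, c) satisfies n·(r - P) = 0,
i.e. ax + by + cz = a·x₀ + b·y₀ + c·z₀.
d = 1·3 + 0·(-1) + 0·(-3)
  = 3 + 0 + 0
  = 3
Equation: x = 3

x = 3


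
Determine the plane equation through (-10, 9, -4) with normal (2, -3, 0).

The plane through P with normal n = (a, b, c) satisfies n·(r - P) = 0,
i.e. ax + by + cz = a·x₀ + b·y₀ + c·z₀.
d = 2·(-10) + (-3)·9 + 0·(-4)
  = -20 - 27 + 0
  = -47
Equation: 2x - 3y = -47

2x - 3y = -47


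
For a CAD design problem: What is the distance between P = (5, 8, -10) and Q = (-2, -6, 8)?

d = √[(x₂-x₁)² + (y₂-y₁)² + (z₂-z₁)²]
  = √[(-7)² + (-14)² + 18²]
  = √[49 + 196 + 324]
  = √569
  ≈ 23.85

23.85


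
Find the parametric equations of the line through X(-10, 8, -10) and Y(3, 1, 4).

Direction vector d = Y - X = (3 + 10, 1 - 8, 4 + 10) = (13, -7, 14)
Parametric form r = X + t·d:
x = -10 + 13t, y = 8 - 7t, z = -10 + 14t

x = -10 + 13t, y = 8 - 7t, z = -10 + 14t


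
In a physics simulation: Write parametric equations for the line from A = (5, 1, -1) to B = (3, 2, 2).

Direction vector d = B - A = (3 - 5, 2 - 1, 2 + 1) = (-2, 1, 3)
Parametric form r = A + t·d:
x = 5 - 2t, y = 1 + t, z = -1 + 3t

x = 5 - 2t, y = 1 + t, z = -1 + 3t


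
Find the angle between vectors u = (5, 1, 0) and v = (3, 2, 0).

u·v = 5·3 + 1·2 + 0·0 = 15 + 2 + 0 = 17
|u| = √(5² + 1² + 0²) = √26 ≈ 5.099
|v| = √(3² + 2² + 0²) = √13 ≈ 3.606
cos θ = (u·v)/(|u||v|) = 17/(5.099·3.606) ≈ 0.9247
θ = arccos(0.9247) ≈ 22.38°

22.38°


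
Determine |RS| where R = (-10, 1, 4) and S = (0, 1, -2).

d = √[(x₂-x₁)² + (y₂-y₁)² + (z₂-z₁)²]
  = √[10² + 0² + (-6)²]
  = √[100 + 0 + 36]
  = √136
  ≈ 11.66

11.66


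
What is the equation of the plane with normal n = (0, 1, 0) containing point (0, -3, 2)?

The plane through P with normal n = (a, b, c) satisfies n·(r - P) = 0,
i.e. ax + by + cz = a·x₀ + b·y₀ + c·z₀.
d = 0·0 + 1·(-3) + 0·2
  = 0 - 3 + 0
  = -3
Equation: y = -3

y = -3


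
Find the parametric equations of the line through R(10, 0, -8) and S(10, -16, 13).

Direction vector d = S - R = (10 - 10, -16 + 0, 13 + 8) = (0, -16, 21)
Parametric form r = R + t·d:
x = 10, y = 0 - 16t, z = -8 + 21t

x = 10, y = 0 - 16t, z = -8 + 21t


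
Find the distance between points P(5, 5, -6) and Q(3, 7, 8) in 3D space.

d = √[(x₂-x₁)² + (y₂-y₁)² + (z₂-z₁)²]
  = √[(-2)² + 2² + 14²]
  = √[4 + 4 + 196]
  = √204
  ≈ 14.28

14.28


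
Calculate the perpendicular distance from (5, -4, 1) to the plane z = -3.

distance = |a·x₀ + b·y₀ + c·z₀ - d| / √(a² + b² + c²)
  = |0·5 + 0·(-4) + 1·1 - (-3)| / √(0² + 0² + 1²)
  = |0 + 0 + 1 + 3| / √(0 + 0 + 1)
  = |4| / √1
  = 4 / 1
  ≈ 4

4


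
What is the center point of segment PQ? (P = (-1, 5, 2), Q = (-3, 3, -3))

M = ((x₁+x₂)/2, (y₁+y₂)/2, (z₁+z₂)/2)
  = ((-1 - 3)/2, (5 + 3)/2, (2 - 3)/2)
  = (-4/2, 8/2, -1/2)
  = (-2, 4, -0.5)

(-2, 4, -0.5)


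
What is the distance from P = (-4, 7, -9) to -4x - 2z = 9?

distance = |a·x₀ + b·y₀ + c·z₀ - d| / √(a² + b² + c²)
  = |(-4)·(-4) + 0·7 + (-2)·(-9) - 9| / √((-4)² + 0² + (-2)²)
  = |16 + 0 + 18 - 9| / √(16 + 0 + 4)
  = |25| / √20
  = 25 / 4.472
  ≈ 5.59

5.59


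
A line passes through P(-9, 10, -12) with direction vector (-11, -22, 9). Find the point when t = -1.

P(t) = P + t·d
  = (-9 + (-11)·(-1), 10 + (-22)·(-1), -12 + 9·(-1))
  = (-9 + 11, 10 + 22, -12 - 9)
  = (2, 32, -21)

(2, 32, -21)


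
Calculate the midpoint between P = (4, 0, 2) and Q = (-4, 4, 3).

M = ((x₁+x₂)/2, (y₁+y₂)/2, (z₁+z₂)/2)
  = ((4 - 4)/2, (0 + 4)/2, (2 + 3)/2)
  = (0/2, 4/2, 5/2)
  = (0, 2, 2.5)

(0, 2, 2.5)


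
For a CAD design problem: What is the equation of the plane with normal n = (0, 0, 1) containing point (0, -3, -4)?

The plane through P with normal n = (a, b, c) satisfies n·(r - P) = 0,
i.e. ax + by + cz = a·x₀ + b·y₀ + c·z₀.
d = 0·0 + 0·(-3) + 1·(-4)
  = 0 + 0 - 4
  = -4
Equation: z = -4

z = -4


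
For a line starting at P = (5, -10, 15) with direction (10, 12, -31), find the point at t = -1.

P(t) = P + t·d
  = (5 + 10·(-1), -10 + 12·(-1), 15 + (-31)·(-1))
  = (5 - 10, -10 - 12, 15 + 31)
  = (-5, -22, 46)

(-5, -22, 46)


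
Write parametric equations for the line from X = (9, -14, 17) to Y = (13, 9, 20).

Direction vector d = Y - X = (13 - 9, 9 + 14, 20 - 17) = (4, 23, 3)
Parametric form r = X + t·d:
x = 9 + 4t, y = -14 + 23t, z = 17 + 3t

x = 9 + 4t, y = -14 + 23t, z = 17 + 3t


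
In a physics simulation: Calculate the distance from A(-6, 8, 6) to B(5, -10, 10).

d = √[(x₂-x₁)² + (y₂-y₁)² + (z₂-z₁)²]
  = √[11² + (-18)² + 4²]
  = √[121 + 324 + 16]
  = √461
  ≈ 21.47

21.47


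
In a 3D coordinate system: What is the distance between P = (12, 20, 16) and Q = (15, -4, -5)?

d = √[(x₂-x₁)² + (y₂-y₁)² + (z₂-z₁)²]
  = √[3² + (-24)² + (-21)²]
  = √[9 + 576 + 441]
  = √1026
  ≈ 32.03

32.03


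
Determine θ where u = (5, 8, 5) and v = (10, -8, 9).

u·v = 5·10 + 8·(-8) + 5·9 = 50 - 64 + 45 = 31
|u| = √(5² + 8² + 5²) = √114 ≈ 10.68
|v| = √(10² + (-8)² + 9²) = √245 ≈ 15.65
cos θ = (u·v)/(|u||v|) = 31/(10.68·15.65) ≈ 0.1855
θ = arccos(0.1855) ≈ 79.31°

79.31°


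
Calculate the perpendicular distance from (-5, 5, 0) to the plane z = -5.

distance = |a·x₀ + b·y₀ + c·z₀ - d| / √(a² + b² + c²)
  = |0·(-5) + 0·5 + 1·0 - (-5)| / √(0² + 0² + 1²)
  = |0 + 0 + 0 + 5| / √(0 + 0 + 1)
  = |5| / √1
  = 5 / 1
  ≈ 5

5


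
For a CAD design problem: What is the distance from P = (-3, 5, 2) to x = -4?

distance = |a·x₀ + b·y₀ + c·z₀ - d| / √(a² + b² + c²)
  = |1·(-3) + 0·5 + 0·2 - (-4)| / √(1² + 0² + 0²)
  = |-3 + 0 + 0 + 4| / √(1 + 0 + 0)
  = |1| / √1
  = 1 / 1
  ≈ 1

1


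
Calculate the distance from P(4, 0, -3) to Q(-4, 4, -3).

d = √[(x₂-x₁)² + (y₂-y₁)² + (z₂-z₁)²]
  = √[(-8)² + 4² + 0²]
  = √[64 + 16 + 0]
  = √80
  ≈ 8.944

8.944


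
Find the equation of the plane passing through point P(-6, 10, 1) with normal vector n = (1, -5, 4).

The plane through P with normal n = (a, b, c) satisfies n·(r - P) = 0,
i.e. ax + by + cz = a·x₀ + b·y₀ + c·z₀.
d = 1·(-6) + (-5)·10 + 4·1
  = -6 - 50 + 4
  = -52
Equation: x - 5y + 4z = -52

x - 5y + 4z = -52


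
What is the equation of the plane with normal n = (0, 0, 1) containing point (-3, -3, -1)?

The plane through P with normal n = (a, b, c) satisfies n·(r - P) = 0,
i.e. ax + by + cz = a·x₀ + b·y₀ + c·z₀.
d = 0·(-3) + 0·(-3) + 1·(-1)
  = 0 + 0 - 1
  = -1
Equation: z = -1

z = -1


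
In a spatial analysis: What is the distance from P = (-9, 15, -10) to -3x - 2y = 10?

distance = |a·x₀ + b·y₀ + c·z₀ - d| / √(a² + b² + c²)
  = |(-3)·(-9) + (-2)·15 + 0·(-10) - 10| / √((-3)² + (-2)² + 0²)
  = |27 - 30 + 0 - 10| / √(9 + 4 + 0)
  = |-13| / √13
  = 13 / 3.606
  ≈ 3.606

3.606


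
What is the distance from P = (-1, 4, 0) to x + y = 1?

distance = |a·x₀ + b·y₀ + c·z₀ - d| / √(a² + b² + c²)
  = |1·(-1) + 1·4 + 0·0 - 1| / √(1² + 1² + 0²)
  = |-1 + 4 + 0 - 1| / √(1 + 1 + 0)
  = |2| / √2
  = 2 / 1.414
  ≈ 1.414

1.414


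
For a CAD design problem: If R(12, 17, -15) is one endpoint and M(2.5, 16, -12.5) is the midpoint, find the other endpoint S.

S = 2M - R
  = (2·2.5 - 12, 2·16 - 17, 2·(-12.5) - (-15))
  = (5 - 12, 32 - 17, -25 + 15)
  = (-7, 15, -10)

(-7, 15, -10)


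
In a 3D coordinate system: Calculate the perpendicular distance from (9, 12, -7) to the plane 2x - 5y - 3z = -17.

distance = |a·x₀ + b·y₀ + c·z₀ - d| / √(a² + b² + c²)
  = |2·9 + (-5)·12 + (-3)·(-7) - (-17)| / √(2² + (-5)² + (-3)²)
  = |18 - 60 + 21 + 17| / √(4 + 25 + 9)
  = |-4| / √38
  = 4 / 6.164
  ≈ 0.6489

0.6489


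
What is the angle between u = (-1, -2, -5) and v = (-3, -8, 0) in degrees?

u·v = (-1)·(-3) + (-2)·(-8) + (-5)·0 = 3 + 16 + 0 = 19
|u| = √((-1)² + (-2)² + (-5)²) = √30 ≈ 5.477
|v| = √((-3)² + (-8)² + 0²) = √73 ≈ 8.544
cos θ = (u·v)/(|u||v|) = 19/(5.477·8.544) ≈ 0.406
θ = arccos(0.406) ≈ 66.05°

66.05°


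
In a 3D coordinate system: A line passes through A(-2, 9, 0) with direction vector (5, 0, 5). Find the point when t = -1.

P(t) = A + t·d
  = (-2 + 5·(-1), 9 + 0·(-1), 0 + 5·(-1))
  = (-2 - 5, 9 + 0, 0 - 5)
  = (-7, 9, -5)

(-7, 9, -5)


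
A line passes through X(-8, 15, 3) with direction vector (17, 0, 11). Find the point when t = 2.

P(t) = X + t·d
  = (-8 + 17·2, 15 + 0·2, 3 + 11·2)
  = (-8 + 34, 15 + 0, 3 + 22)
  = (26, 15, 25)

(26, 15, 25)


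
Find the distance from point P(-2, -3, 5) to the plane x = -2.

distance = |a·x₀ + b·y₀ + c·z₀ - d| / √(a² + b² + c²)
  = |1·(-2) + 0·(-3) + 0·5 - (-2)| / √(1² + 0² + 0²)
  = |-2 + 0 + 0 + 2| / √(1 + 0 + 0)
  = |0| / √1
  = 0 / 1
  ≈ 0

0


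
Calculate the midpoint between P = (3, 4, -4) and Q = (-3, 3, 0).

M = ((x₁+x₂)/2, (y₁+y₂)/2, (z₁+z₂)/2)
  = ((3 - 3)/2, (4 + 3)/2, (-4 + 0)/2)
  = (0/2, 7/2, -4/2)
  = (0, 3.5, -2)

(0, 3.5, -2)


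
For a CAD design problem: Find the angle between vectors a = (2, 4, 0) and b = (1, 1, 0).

a·b = 2·1 + 4·1 + 0·0 = 2 + 4 + 0 = 6
|a| = √(2² + 4² + 0²) = √20 ≈ 4.472
|b| = √(1² + 1² + 0²) = √2 ≈ 1.414
cos θ = (a·b)/(|a||b|) = 6/(4.472·1.414) ≈ 0.9487
θ = arccos(0.9487) ≈ 18.43°

18.43°


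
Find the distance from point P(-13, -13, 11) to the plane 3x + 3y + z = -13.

distance = |a·x₀ + b·y₀ + c·z₀ - d| / √(a² + b² + c²)
  = |3·(-13) + 3·(-13) + 1·11 - (-13)| / √(3² + 3² + 1²)
  = |-39 - 39 + 11 + 13| / √(9 + 9 + 1)
  = |-54| / √19
  = 54 / 4.359
  ≈ 12.39

12.39


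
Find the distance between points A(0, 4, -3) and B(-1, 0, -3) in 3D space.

d = √[(x₂-x₁)² + (y₂-y₁)² + (z₂-z₁)²]
  = √[(-1)² + (-4)² + 0²]
  = √[1 + 16 + 0]
  = √17
  ≈ 4.123

4.123


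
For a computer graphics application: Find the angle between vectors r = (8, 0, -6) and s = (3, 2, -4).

r·s = 8·3 + 0·2 + (-6)·(-4) = 24 + 0 + 24 = 48
|r| = √(8² + 0² + (-6)²) = √100 ≈ 10
|s| = √(3² + 2² + (-4)²) = √29 ≈ 5.385
cos θ = (r·s)/(|r||s|) = 48/(10·5.385) ≈ 0.8913
θ = arccos(0.8913) ≈ 26.96°

26.96°


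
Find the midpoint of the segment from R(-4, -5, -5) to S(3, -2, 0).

M = ((x₁+x₂)/2, (y₁+y₂)/2, (z₁+z₂)/2)
  = ((-4 + 3)/2, (-5 - 2)/2, (-5 + 0)/2)
  = (-1/2, -7/2, -5/2)
  = (-0.5, -3.5, -2.5)

(-0.5, -3.5, -2.5)


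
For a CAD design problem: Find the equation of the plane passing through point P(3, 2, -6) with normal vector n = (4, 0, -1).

The plane through P with normal n = (a, b, c) satisfies n·(r - P) = 0,
i.e. ax + by + cz = a·x₀ + b·y₀ + c·z₀.
d = 4·3 + 0·2 + (-1)·(-6)
  = 12 + 0 + 6
  = 18
Equation: 4x - z = 18

4x - z = 18


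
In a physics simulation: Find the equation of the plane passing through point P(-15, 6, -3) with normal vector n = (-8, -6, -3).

The plane through P with normal n = (a, b, c) satisfies n·(r - P) = 0,
i.e. ax + by + cz = a·x₀ + b·y₀ + c·z₀.
d = (-8)·(-15) + (-6)·6 + (-3)·(-3)
  = 120 - 36 + 9
  = 93
Equation: -8x - 6y - 3z = 93

-8x - 6y - 3z = 93


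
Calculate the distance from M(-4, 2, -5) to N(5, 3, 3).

d = √[(x₂-x₁)² + (y₂-y₁)² + (z₂-z₁)²]
  = √[9² + 1² + 8²]
  = √[81 + 1 + 64]
  = √146
  ≈ 12.08

12.08


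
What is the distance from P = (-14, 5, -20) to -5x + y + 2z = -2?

distance = |a·x₀ + b·y₀ + c·z₀ - d| / √(a² + b² + c²)
  = |(-5)·(-14) + 1·5 + 2·(-20) - (-2)| / √((-5)² + 1² + 2²)
  = |70 + 5 - 40 + 2| / √(25 + 1 + 4)
  = |37| / √30
  = 37 / 5.477
  ≈ 6.755

6.755


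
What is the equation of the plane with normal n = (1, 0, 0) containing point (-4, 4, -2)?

The plane through P with normal n = (a, b, c) satisfies n·(r - P) = 0,
i.e. ax + by + cz = a·x₀ + b·y₀ + c·z₀.
d = 1·(-4) + 0·4 + 0·(-2)
  = -4 + 0 + 0
  = -4
Equation: x = -4

x = -4


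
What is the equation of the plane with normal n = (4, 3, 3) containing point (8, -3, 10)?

The plane through P with normal n = (a, b, c) satisfies n·(r - P) = 0,
i.e. ax + by + cz = a·x₀ + b·y₀ + c·z₀.
d = 4·8 + 3·(-3) + 3·10
  = 32 - 9 + 30
  = 53
Equation: 4x + 3y + 3z = 53

4x + 3y + 3z = 53


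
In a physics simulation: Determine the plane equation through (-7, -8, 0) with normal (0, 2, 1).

The plane through P with normal n = (a, b, c) satisfies n·(r - P) = 0,
i.e. ax + by + cz = a·x₀ + b·y₀ + c·z₀.
d = 0·(-7) + 2·(-8) + 1·0
  = 0 - 16 + 0
  = -16
Equation: 2y + z = -16

2y + z = -16


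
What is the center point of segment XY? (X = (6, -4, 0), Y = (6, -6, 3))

M = ((x₁+x₂)/2, (y₁+y₂)/2, (z₁+z₂)/2)
  = ((6 + 6)/2, (-4 - 6)/2, (0 + 3)/2)
  = (12/2, -10/2, 3/2)
  = (6, -5, 1.5)

(6, -5, 1.5)


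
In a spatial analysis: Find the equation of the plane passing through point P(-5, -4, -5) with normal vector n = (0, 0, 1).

The plane through P with normal n = (a, b, c) satisfies n·(r - P) = 0,
i.e. ax + by + cz = a·x₀ + b·y₀ + c·z₀.
d = 0·(-5) + 0·(-4) + 1·(-5)
  = 0 + 0 - 5
  = -5
Equation: z = -5

z = -5


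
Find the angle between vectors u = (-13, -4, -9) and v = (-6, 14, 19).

u·v = (-13)·(-6) + (-4)·14 + (-9)·19 = 78 - 56 - 171 = -149
|u| = √((-13)² + (-4)² + (-9)²) = √266 ≈ 16.31
|v| = √((-6)² + 14² + 19²) = √593 ≈ 24.35
cos θ = (u·v)/(|u||v|) = -149/(16.31·24.35) ≈ -0.3752
θ = arccos(-0.3752) ≈ 112°

112°


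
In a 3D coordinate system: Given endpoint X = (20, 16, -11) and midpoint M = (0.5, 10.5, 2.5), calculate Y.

Y = 2M - X
  = (2·0.5 - 20, 2·10.5 - 16, 2·2.5 - (-11))
  = (1 - 20, 21 - 16, 5 + 11)
  = (-19, 5, 16)

(-19, 5, 16)


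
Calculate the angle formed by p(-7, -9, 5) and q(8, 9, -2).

p·q = (-7)·8 + (-9)·9 + 5·(-2) = -56 - 81 - 10 = -147
|p| = √((-7)² + (-9)² + 5²) = √155 ≈ 12.45
|q| = √(8² + 9² + (-2)²) = √149 ≈ 12.21
cos θ = (p·q)/(|p||q|) = -147/(12.45·12.21) ≈ -0.9673
θ = arccos(-0.9673) ≈ 165.3°

165.3°


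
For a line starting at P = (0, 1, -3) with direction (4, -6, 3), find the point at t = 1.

P(t) = P + t·d
  = (0 + 4·1, 1 + (-6)·1, -3 + 3·1)
  = (0 + 4, 1 - 6, -3 + 3)
  = (4, -5, 0)

(4, -5, 0)


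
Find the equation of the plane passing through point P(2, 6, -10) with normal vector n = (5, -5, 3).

The plane through P with normal n = (a, b, c) satisfies n·(r - P) = 0,
i.e. ax + by + cz = a·x₀ + b·y₀ + c·z₀.
d = 5·2 + (-5)·6 + 3·(-10)
  = 10 - 30 - 30
  = -50
Equation: 5x - 5y + 3z = -50

5x - 5y + 3z = -50


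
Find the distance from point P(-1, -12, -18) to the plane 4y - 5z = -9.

distance = |a·x₀ + b·y₀ + c·z₀ - d| / √(a² + b² + c²)
  = |0·(-1) + 4·(-12) + (-5)·(-18) - (-9)| / √(0² + 4² + (-5)²)
  = |0 - 48 + 90 + 9| / √(0 + 16 + 25)
  = |51| / √41
  = 51 / 6.403
  ≈ 7.965

7.965


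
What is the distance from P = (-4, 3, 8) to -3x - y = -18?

distance = |a·x₀ + b·y₀ + c·z₀ - d| / √(a² + b² + c²)
  = |(-3)·(-4) + (-1)·3 + 0·8 - (-18)| / √((-3)² + (-1)² + 0²)
  = |12 - 3 + 0 + 18| / √(9 + 1 + 0)
  = |27| / √10
  = 27 / 3.162
  ≈ 8.538

8.538


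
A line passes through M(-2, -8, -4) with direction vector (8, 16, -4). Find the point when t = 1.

P(t) = M + t·d
  = (-2 + 8·1, -8 + 16·1, -4 + (-4)·1)
  = (-2 + 8, -8 + 16, -4 - 4)
  = (6, 8, -8)

(6, 8, -8)


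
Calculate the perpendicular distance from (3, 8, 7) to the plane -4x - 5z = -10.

distance = |a·x₀ + b·y₀ + c·z₀ - d| / √(a² + b² + c²)
  = |(-4)·3 + 0·8 + (-5)·7 - (-10)| / √((-4)² + 0² + (-5)²)
  = |-12 + 0 - 35 + 10| / √(16 + 0 + 25)
  = |-37| / √41
  = 37 / 6.403
  ≈ 5.778

5.778


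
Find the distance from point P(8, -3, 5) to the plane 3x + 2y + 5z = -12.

distance = |a·x₀ + b·y₀ + c·z₀ - d| / √(a² + b² + c²)
  = |3·8 + 2·(-3) + 5·5 - (-12)| / √(3² + 2² + 5²)
  = |24 - 6 + 25 + 12| / √(9 + 4 + 25)
  = |55| / √38
  = 55 / 6.164
  ≈ 8.922

8.922


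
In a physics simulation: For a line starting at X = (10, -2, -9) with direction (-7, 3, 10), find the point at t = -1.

P(t) = X + t·d
  = (10 + (-7)·(-1), -2 + 3·(-1), -9 + 10·(-1))
  = (10 + 7, -2 - 3, -9 - 10)
  = (17, -5, -19)

(17, -5, -19)


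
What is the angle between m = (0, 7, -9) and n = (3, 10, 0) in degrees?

m·n = 0·3 + 7·10 + (-9)·0 = 0 + 70 + 0 = 70
|m| = √(0² + 7² + (-9)²) = √130 ≈ 11.4
|n| = √(3² + 10² + 0²) = √109 ≈ 10.44
cos θ = (m·n)/(|m||n|) = 70/(11.4·10.44) ≈ 0.588
θ = arccos(0.588) ≈ 53.98°

53.98°


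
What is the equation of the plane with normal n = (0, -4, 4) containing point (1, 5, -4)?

The plane through P with normal n = (a, b, c) satisfies n·(r - P) = 0,
i.e. ax + by + cz = a·x₀ + b·y₀ + c·z₀.
d = 0·1 + (-4)·5 + 4·(-4)
  = 0 - 20 - 16
  = -36
Equation: -4y + 4z = -36

-4y + 4z = -36


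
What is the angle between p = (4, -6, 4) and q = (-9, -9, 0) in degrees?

p·q = 4·(-9) + (-6)·(-9) + 4·0 = -36 + 54 + 0 = 18
|p| = √(4² + (-6)² + 4²) = √68 ≈ 8.246
|q| = √((-9)² + (-9)² + 0²) = √162 ≈ 12.73
cos θ = (p·q)/(|p||q|) = 18/(8.246·12.73) ≈ 0.1715
θ = arccos(0.1715) ≈ 80.13°

80.13°


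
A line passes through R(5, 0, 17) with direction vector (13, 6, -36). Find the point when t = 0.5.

P(t) = R + t·d
  = (5 + 13·0.5, 0 + 6·0.5, 17 + (-36)·0.5)
  = (5 + 6.5, 0 + 3, 17 - 18)
  = (11.5, 3, -1)

(11.5, 3, -1)


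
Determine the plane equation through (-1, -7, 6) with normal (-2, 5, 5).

The plane through P with normal n = (a, b, c) satisfies n·(r - P) = 0,
i.e. ax + by + cz = a·x₀ + b·y₀ + c·z₀.
d = (-2)·(-1) + 5·(-7) + 5·6
  = 2 - 35 + 30
  = -3
Equation: -2x + 5y + 5z = -3

-2x + 5y + 5z = -3


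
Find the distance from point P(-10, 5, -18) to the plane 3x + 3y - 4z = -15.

distance = |a·x₀ + b·y₀ + c·z₀ - d| / √(a² + b² + c²)
  = |3·(-10) + 3·5 + (-4)·(-18) - (-15)| / √(3² + 3² + (-4)²)
  = |-30 + 15 + 72 + 15| / √(9 + 9 + 16)
  = |72| / √34
  = 72 / 5.831
  ≈ 12.35

12.35


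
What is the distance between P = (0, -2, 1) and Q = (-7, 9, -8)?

d = √[(x₂-x₁)² + (y₂-y₁)² + (z₂-z₁)²]
  = √[(-7)² + 11² + (-9)²]
  = √[49 + 121 + 81]
  = √251
  ≈ 15.84

15.84


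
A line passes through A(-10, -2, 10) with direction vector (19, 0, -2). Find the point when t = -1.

P(t) = A + t·d
  = (-10 + 19·(-1), -2 + 0·(-1), 10 + (-2)·(-1))
  = (-10 - 19, -2 + 0, 10 + 2)
  = (-29, -2, 12)

(-29, -2, 12)


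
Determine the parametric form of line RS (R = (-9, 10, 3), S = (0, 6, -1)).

Direction vector d = S - R = (0 + 9, 6 - 10, -1 - 3) = (9, -4, -4)
Parametric form r = R + t·d:
x = -9 + 9t, y = 10 - 4t, z = 3 - 4t

x = -9 + 9t, y = 10 - 4t, z = 3 - 4t


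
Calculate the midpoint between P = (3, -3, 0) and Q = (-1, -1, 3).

M = ((x₁+x₂)/2, (y₁+y₂)/2, (z₁+z₂)/2)
  = ((3 - 1)/2, (-3 - 1)/2, (0 + 3)/2)
  = (2/2, -4/2, 3/2)
  = (1, -2, 1.5)

(1, -2, 1.5)


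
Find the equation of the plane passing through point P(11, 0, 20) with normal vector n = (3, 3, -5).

The plane through P with normal n = (a, b, c) satisfies n·(r - P) = 0,
i.e. ax + by + cz = a·x₀ + b·y₀ + c·z₀.
d = 3·11 + 3·0 + (-5)·20
  = 33 + 0 - 100
  = -67
Equation: 3x + 3y - 5z = -67

3x + 3y - 5z = -67


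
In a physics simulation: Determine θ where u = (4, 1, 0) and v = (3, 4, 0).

u·v = 4·3 + 1·4 + 0·0 = 12 + 4 + 0 = 16
|u| = √(4² + 1² + 0²) = √17 ≈ 4.123
|v| = √(3² + 4² + 0²) = √25 ≈ 5
cos θ = (u·v)/(|u||v|) = 16/(4.123·5) ≈ 0.7761
θ = arccos(0.7761) ≈ 39.09°

39.09°


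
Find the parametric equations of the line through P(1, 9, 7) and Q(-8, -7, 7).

Direction vector d = Q - P = (-8 - 1, -7 - 9, 7 - 7) = (-9, -16, 0)
Parametric form r = P + t·d:
x = 1 - 9t, y = 9 - 16t, z = 7

x = 1 - 9t, y = 9 - 16t, z = 7


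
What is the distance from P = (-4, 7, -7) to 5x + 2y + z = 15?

distance = |a·x₀ + b·y₀ + c·z₀ - d| / √(a² + b² + c²)
  = |5·(-4) + 2·7 + 1·(-7) - 15| / √(5² + 2² + 1²)
  = |-20 + 14 - 7 - 15| / √(25 + 4 + 1)
  = |-28| / √30
  = 28 / 5.477
  ≈ 5.112

5.112


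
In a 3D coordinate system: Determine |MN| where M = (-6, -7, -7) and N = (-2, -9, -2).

d = √[(x₂-x₁)² + (y₂-y₁)² + (z₂-z₁)²]
  = √[4² + (-2)² + 5²]
  = √[16 + 4 + 25]
  = √45
  ≈ 6.708

6.708


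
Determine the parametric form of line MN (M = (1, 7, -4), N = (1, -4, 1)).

Direction vector d = N - M = (1 - 1, -4 - 7, 1 + 4) = (0, -11, 5)
Parametric form r = M + t·d:
x = 1, y = 7 - 11t, z = -4 + 5t

x = 1, y = 7 - 11t, z = -4 + 5t


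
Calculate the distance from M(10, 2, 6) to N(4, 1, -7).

d = √[(x₂-x₁)² + (y₂-y₁)² + (z₂-z₁)²]
  = √[(-6)² + (-1)² + (-13)²]
  = √[36 + 1 + 169]
  = √206
  ≈ 14.35

14.35


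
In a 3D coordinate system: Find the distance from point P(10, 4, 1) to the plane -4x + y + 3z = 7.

distance = |a·x₀ + b·y₀ + c·z₀ - d| / √(a² + b² + c²)
  = |(-4)·10 + 1·4 + 3·1 - 7| / √((-4)² + 1² + 3²)
  = |-40 + 4 + 3 - 7| / √(16 + 1 + 9)
  = |-40| / √26
  = 40 / 5.099
  ≈ 7.845

7.845


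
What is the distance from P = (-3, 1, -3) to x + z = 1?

distance = |a·x₀ + b·y₀ + c·z₀ - d| / √(a² + b² + c²)
  = |1·(-3) + 0·1 + 1·(-3) - 1| / √(1² + 0² + 1²)
  = |-3 + 0 - 3 - 1| / √(1 + 0 + 1)
  = |-7| / √2
  = 7 / 1.414
  ≈ 4.95

4.95


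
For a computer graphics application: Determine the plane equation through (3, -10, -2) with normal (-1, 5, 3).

The plane through P with normal n = (a, b, c) satisfies n·(r - P) = 0,
i.e. ax + by + cz = a·x₀ + b·y₀ + c·z₀.
d = (-1)·3 + 5·(-10) + 3·(-2)
  = -3 - 50 - 6
  = -59
Equation: -x + 5y + 3z = -59

-x + 5y + 3z = -59


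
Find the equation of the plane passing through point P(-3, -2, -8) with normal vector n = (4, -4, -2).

The plane through P with normal n = (a, b, c) satisfies n·(r - P) = 0,
i.e. ax + by + cz = a·x₀ + b·y₀ + c·z₀.
d = 4·(-3) + (-4)·(-2) + (-2)·(-8)
  = -12 + 8 + 16
  = 12
Equation: 4x - 4y - 2z = 12

4x - 4y - 2z = 12


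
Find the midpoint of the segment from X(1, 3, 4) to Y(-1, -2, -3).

M = ((x₁+x₂)/2, (y₁+y₂)/2, (z₁+z₂)/2)
  = ((1 - 1)/2, (3 - 2)/2, (4 - 3)/2)
  = (0/2, 1/2, 1/2)
  = (0, 0.5, 0.5)

(0, 0.5, 0.5)


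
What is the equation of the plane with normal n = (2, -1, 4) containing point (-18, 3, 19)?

The plane through P with normal n = (a, b, c) satisfies n·(r - P) = 0,
i.e. ax + by + cz = a·x₀ + b·y₀ + c·z₀.
d = 2·(-18) + (-1)·3 + 4·19
  = -36 - 3 + 76
  = 37
Equation: 2x - y + 4z = 37

2x - y + 4z = 37


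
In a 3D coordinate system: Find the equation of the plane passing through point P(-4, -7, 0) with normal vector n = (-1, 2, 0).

The plane through P with normal n = (a, b, c) satisfies n·(r - P) = 0,
i.e. ax + by + cz = a·x₀ + b·y₀ + c·z₀.
d = (-1)·(-4) + 2·(-7) + 0·0
  = 4 - 14 + 0
  = -10
Equation: -x + 2y = -10

-x + 2y = -10


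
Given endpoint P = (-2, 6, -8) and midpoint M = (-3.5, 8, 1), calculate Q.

Q = 2M - P
  = (2·(-3.5) - (-2), 2·8 - 6, 2·1 - (-8))
  = (-7 + 2, 16 - 6, 2 + 8)
  = (-5, 10, 10)

(-5, 10, 10)


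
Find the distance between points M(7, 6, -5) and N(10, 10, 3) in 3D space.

d = √[(x₂-x₁)² + (y₂-y₁)² + (z₂-z₁)²]
  = √[3² + 4² + 8²]
  = √[9 + 16 + 64]
  = √89
  ≈ 9.434

9.434


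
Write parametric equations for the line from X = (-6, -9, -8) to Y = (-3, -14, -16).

Direction vector d = Y - X = (-3 + 6, -14 + 9, -16 + 8) = (3, -5, -8)
Parametric form r = X + t·d:
x = -6 + 3t, y = -9 - 5t, z = -8 - 8t

x = -6 + 3t, y = -9 - 5t, z = -8 - 8t


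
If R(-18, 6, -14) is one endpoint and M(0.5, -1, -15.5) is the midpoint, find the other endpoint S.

S = 2M - R
  = (2·0.5 - (-18), 2·(-1) - 6, 2·(-15.5) - (-14))
  = (1 + 18, -2 - 6, -31 + 14)
  = (19, -8, -17)

(19, -8, -17)


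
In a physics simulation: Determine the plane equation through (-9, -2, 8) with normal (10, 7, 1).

The plane through P with normal n = (a, b, c) satisfies n·(r - P) = 0,
i.e. ax + by + cz = a·x₀ + b·y₀ + c·z₀.
d = 10·(-9) + 7·(-2) + 1·8
  = -90 - 14 + 8
  = -96
Equation: 10x + 7y + z = -96

10x + 7y + z = -96


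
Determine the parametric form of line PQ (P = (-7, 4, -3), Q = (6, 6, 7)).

Direction vector d = Q - P = (6 + 7, 6 - 4, 7 + 3) = (13, 2, 10)
Parametric form r = P + t·d:
x = -7 + 13t, y = 4 + 2t, z = -3 + 10t

x = -7 + 13t, y = 4 + 2t, z = -3 + 10t


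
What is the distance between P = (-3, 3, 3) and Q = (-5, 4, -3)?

d = √[(x₂-x₁)² + (y₂-y₁)² + (z₂-z₁)²]
  = √[(-2)² + 1² + (-6)²]
  = √[4 + 1 + 36]
  = √41
  ≈ 6.403

6.403


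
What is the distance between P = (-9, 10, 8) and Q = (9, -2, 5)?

d = √[(x₂-x₁)² + (y₂-y₁)² + (z₂-z₁)²]
  = √[18² + (-12)² + (-3)²]
  = √[324 + 144 + 9]
  = √477
  ≈ 21.84

21.84


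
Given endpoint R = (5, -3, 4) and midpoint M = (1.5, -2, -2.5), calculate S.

S = 2M - R
  = (2·1.5 - 5, 2·(-2) - (-3), 2·(-2.5) - 4)
  = (3 - 5, -4 + 3, -5 - 4)
  = (-2, -1, -9)

(-2, -1, -9)


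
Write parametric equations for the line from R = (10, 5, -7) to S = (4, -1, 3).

Direction vector d = S - R = (4 - 10, -1 - 5, 3 + 7) = (-6, -6, 10)
Parametric form r = R + t·d:
x = 10 - 6t, y = 5 - 6t, z = -7 + 10t

x = 10 - 6t, y = 5 - 6t, z = -7 + 10t


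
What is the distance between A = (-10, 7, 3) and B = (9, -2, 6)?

d = √[(x₂-x₁)² + (y₂-y₁)² + (z₂-z₁)²]
  = √[19² + (-9)² + 3²]
  = √[361 + 81 + 9]
  = √451
  ≈ 21.24

21.24


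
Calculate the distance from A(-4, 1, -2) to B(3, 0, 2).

d = √[(x₂-x₁)² + (y₂-y₁)² + (z₂-z₁)²]
  = √[7² + (-1)² + 4²]
  = √[49 + 1 + 16]
  = √66
  ≈ 8.124

8.124


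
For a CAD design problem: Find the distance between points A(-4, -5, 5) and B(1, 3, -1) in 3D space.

d = √[(x₂-x₁)² + (y₂-y₁)² + (z₂-z₁)²]
  = √[5² + 8² + (-6)²]
  = √[25 + 64 + 36]
  = √125
  ≈ 11.18

11.18


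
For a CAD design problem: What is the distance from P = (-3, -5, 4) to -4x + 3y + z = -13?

distance = |a·x₀ + b·y₀ + c·z₀ - d| / √(a² + b² + c²)
  = |(-4)·(-3) + 3·(-5) + 1·4 - (-13)| / √((-4)² + 3² + 1²)
  = |12 - 15 + 4 + 13| / √(16 + 9 + 1)
  = |14| / √26
  = 14 / 5.099
  ≈ 2.746

2.746


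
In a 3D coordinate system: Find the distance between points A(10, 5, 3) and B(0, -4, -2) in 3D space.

d = √[(x₂-x₁)² + (y₂-y₁)² + (z₂-z₁)²]
  = √[(-10)² + (-9)² + (-5)²]
  = √[100 + 81 + 25]
  = √206
  ≈ 14.35

14.35


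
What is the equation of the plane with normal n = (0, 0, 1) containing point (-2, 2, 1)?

The plane through P with normal n = (a, b, c) satisfies n·(r - P) = 0,
i.e. ax + by + cz = a·x₀ + b·y₀ + c·z₀.
d = 0·(-2) + 0·2 + 1·1
  = 0 + 0 + 1
  = 1
Equation: z = 1

z = 1


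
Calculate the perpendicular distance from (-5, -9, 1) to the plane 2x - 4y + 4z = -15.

distance = |a·x₀ + b·y₀ + c·z₀ - d| / √(a² + b² + c²)
  = |2·(-5) + (-4)·(-9) + 4·1 - (-15)| / √(2² + (-4)² + 4²)
  = |-10 + 36 + 4 + 15| / √(4 + 16 + 16)
  = |45| / √36
  = 45 / 6
  ≈ 7.5

7.5


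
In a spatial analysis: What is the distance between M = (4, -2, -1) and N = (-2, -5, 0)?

d = √[(x₂-x₁)² + (y₂-y₁)² + (z₂-z₁)²]
  = √[(-6)² + (-3)² + 1²]
  = √[36 + 9 + 1]
  = √46
  ≈ 6.782

6.782


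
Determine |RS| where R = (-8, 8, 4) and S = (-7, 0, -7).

d = √[(x₂-x₁)² + (y₂-y₁)² + (z₂-z₁)²]
  = √[1² + (-8)² + (-11)²]
  = √[1 + 64 + 121]
  = √186
  ≈ 13.64

13.64


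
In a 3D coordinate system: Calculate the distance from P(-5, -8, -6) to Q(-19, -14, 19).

d = √[(x₂-x₁)² + (y₂-y₁)² + (z₂-z₁)²]
  = √[(-14)² + (-6)² + 25²]
  = √[196 + 36 + 625]
  = √857
  ≈ 29.27

29.27


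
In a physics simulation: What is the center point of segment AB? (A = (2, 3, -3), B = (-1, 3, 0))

M = ((x₁+x₂)/2, (y₁+y₂)/2, (z₁+z₂)/2)
  = ((2 - 1)/2, (3 + 3)/2, (-3 + 0)/2)
  = (1/2, 6/2, -3/2)
  = (0.5, 3, -1.5)

(0.5, 3, -1.5)


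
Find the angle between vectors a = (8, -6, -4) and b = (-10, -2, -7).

a·b = 8·(-10) + (-6)·(-2) + (-4)·(-7) = -80 + 12 + 28 = -40
|a| = √(8² + (-6)² + (-4)²) = √116 ≈ 10.77
|b| = √((-10)² + (-2)² + (-7)²) = √153 ≈ 12.37
cos θ = (a·b)/(|a||b|) = -40/(10.77·12.37) ≈ -0.3003
θ = arccos(-0.3003) ≈ 107.5°

107.5°


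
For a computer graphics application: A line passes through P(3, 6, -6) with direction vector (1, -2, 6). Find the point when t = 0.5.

P(t) = P + t·d
  = (3 + 1·0.5, 6 + (-2)·0.5, -6 + 6·0.5)
  = (3 + 0.5, 6 - 1, -6 + 3)
  = (3.5, 5, -3)

(3.5, 5, -3)


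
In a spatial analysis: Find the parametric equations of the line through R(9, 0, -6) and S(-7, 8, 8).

Direction vector d = S - R = (-7 - 9, 8 + 0, 8 + 6) = (-16, 8, 14)
Parametric form r = R + t·d:
x = 9 - 16t, y = 0 + 8t, z = -6 + 14t

x = 9 - 16t, y = 0 + 8t, z = -6 + 14t


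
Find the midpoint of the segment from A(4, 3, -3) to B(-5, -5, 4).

M = ((x₁+x₂)/2, (y₁+y₂)/2, (z₁+z₂)/2)
  = ((4 - 5)/2, (3 - 5)/2, (-3 + 4)/2)
  = (-1/2, -2/2, 1/2)
  = (-0.5, -1, 0.5)

(-0.5, -1, 0.5)


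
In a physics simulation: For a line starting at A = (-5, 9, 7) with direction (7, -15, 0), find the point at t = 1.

P(t) = A + t·d
  = (-5 + 7·1, 9 + (-15)·1, 7 + 0·1)
  = (-5 + 7, 9 - 15, 7 + 0)
  = (2, -6, 7)

(2, -6, 7)


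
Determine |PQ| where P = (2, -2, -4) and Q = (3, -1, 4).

d = √[(x₂-x₁)² + (y₂-y₁)² + (z₂-z₁)²]
  = √[1² + 1² + 8²]
  = √[1 + 1 + 64]
  = √66
  ≈ 8.124

8.124


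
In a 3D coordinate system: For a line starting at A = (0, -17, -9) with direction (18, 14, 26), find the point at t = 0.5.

P(t) = A + t·d
  = (0 + 18·0.5, -17 + 14·0.5, -9 + 26·0.5)
  = (0 + 9, -17 + 7, -9 + 13)
  = (9, -10, 4)

(9, -10, 4)


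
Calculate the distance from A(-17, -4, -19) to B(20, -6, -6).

d = √[(x₂-x₁)² + (y₂-y₁)² + (z₂-z₁)²]
  = √[37² + (-2)² + 13²]
  = √[1369 + 4 + 169]
  = √1542
  ≈ 39.27

39.27


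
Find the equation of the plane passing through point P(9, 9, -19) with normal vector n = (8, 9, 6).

The plane through P with normal n = (a, b, c) satisfies n·(r - P) = 0,
i.e. ax + by + cz = a·x₀ + b·y₀ + c·z₀.
d = 8·9 + 9·9 + 6·(-19)
  = 72 + 81 - 114
  = 39
Equation: 8x + 9y + 6z = 39

8x + 9y + 6z = 39


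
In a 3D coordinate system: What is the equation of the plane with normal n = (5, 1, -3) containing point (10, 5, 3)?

The plane through P with normal n = (a, b, c) satisfies n·(r - P) = 0,
i.e. ax + by + cz = a·x₀ + b·y₀ + c·z₀.
d = 5·10 + 1·5 + (-3)·3
  = 50 + 5 - 9
  = 46
Equation: 5x + y - 3z = 46

5x + y - 3z = 46


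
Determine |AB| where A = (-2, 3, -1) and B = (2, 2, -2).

d = √[(x₂-x₁)² + (y₂-y₁)² + (z₂-z₁)²]
  = √[4² + (-1)² + (-1)²]
  = √[16 + 1 + 1]
  = √18
  ≈ 4.243

4.243


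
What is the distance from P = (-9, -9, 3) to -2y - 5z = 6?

distance = |a·x₀ + b·y₀ + c·z₀ - d| / √(a² + b² + c²)
  = |0·(-9) + (-2)·(-9) + (-5)·3 - 6| / √(0² + (-2)² + (-5)²)
  = |0 + 18 - 15 - 6| / √(0 + 4 + 25)
  = |-3| / √29
  = 3 / 5.385
  ≈ 0.5571

0.5571


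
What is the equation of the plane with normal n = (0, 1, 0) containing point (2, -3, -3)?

The plane through P with normal n = (a, b, c) satisfies n·(r - P) = 0,
i.e. ax + by + cz = a·x₀ + b·y₀ + c·z₀.
d = 0·2 + 1·(-3) + 0·(-3)
  = 0 - 3 + 0
  = -3
Equation: y = -3

y = -3


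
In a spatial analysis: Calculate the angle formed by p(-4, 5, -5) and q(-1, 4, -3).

p·q = (-4)·(-1) + 5·4 + (-5)·(-3) = 4 + 20 + 15 = 39
|p| = √((-4)² + 5² + (-5)²) = √66 ≈ 8.124
|q| = √((-1)² + 4² + (-3)²) = √26 ≈ 5.099
cos θ = (p·q)/(|p||q|) = 39/(8.124·5.099) ≈ 0.9415
θ = arccos(0.9415) ≈ 19.7°

19.7°


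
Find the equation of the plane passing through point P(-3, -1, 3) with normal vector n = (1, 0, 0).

The plane through P with normal n = (a, b, c) satisfies n·(r - P) = 0,
i.e. ax + by + cz = a·x₀ + b·y₀ + c·z₀.
d = 1·(-3) + 0·(-1) + 0·3
  = -3 + 0 + 0
  = -3
Equation: x = -3

x = -3


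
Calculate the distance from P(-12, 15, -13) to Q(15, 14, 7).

d = √[(x₂-x₁)² + (y₂-y₁)² + (z₂-z₁)²]
  = √[27² + (-1)² + 20²]
  = √[729 + 1 + 400]
  = √1130
  ≈ 33.62

33.62


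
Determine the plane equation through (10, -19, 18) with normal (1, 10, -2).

The plane through P with normal n = (a, b, c) satisfies n·(r - P) = 0,
i.e. ax + by + cz = a·x₀ + b·y₀ + c·z₀.
d = 1·10 + 10·(-19) + (-2)·18
  = 10 - 190 - 36
  = -216
Equation: x + 10y - 2z = -216

x + 10y - 2z = -216


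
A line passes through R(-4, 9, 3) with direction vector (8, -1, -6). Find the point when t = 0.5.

P(t) = R + t·d
  = (-4 + 8·0.5, 9 + (-1)·0.5, 3 + (-6)·0.5)
  = (-4 + 4, 9 - 0.5, 3 - 3)
  = (0, 8.5, 0)

(0, 8.5, 0)


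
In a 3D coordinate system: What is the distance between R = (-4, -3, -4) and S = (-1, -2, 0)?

d = √[(x₂-x₁)² + (y₂-y₁)² + (z₂-z₁)²]
  = √[3² + 1² + 4²]
  = √[9 + 1 + 16]
  = √26
  ≈ 5.099

5.099


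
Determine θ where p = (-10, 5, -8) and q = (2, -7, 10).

p·q = (-10)·2 + 5·(-7) + (-8)·10 = -20 - 35 - 80 = -135
|p| = √((-10)² + 5² + (-8)²) = √189 ≈ 13.75
|q| = √(2² + (-7)² + 10²) = √153 ≈ 12.37
cos θ = (p·q)/(|p||q|) = -135/(13.75·12.37) ≈ -0.7939
θ = arccos(-0.7939) ≈ 142.5°

142.5°


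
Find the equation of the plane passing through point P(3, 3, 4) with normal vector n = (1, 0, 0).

The plane through P with normal n = (a, b, c) satisfies n·(r - P) = 0,
i.e. ax + by + cz = a·x₀ + b·y₀ + c·z₀.
d = 1·3 + 0·3 + 0·4
  = 3 + 0 + 0
  = 3
Equation: x = 3

x = 3


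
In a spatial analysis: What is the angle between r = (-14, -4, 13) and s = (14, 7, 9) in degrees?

r·s = (-14)·14 + (-4)·7 + 13·9 = -196 - 28 + 117 = -107
|r| = √((-14)² + (-4)² + 13²) = √381 ≈ 19.52
|s| = √(14² + 7² + 9²) = √326 ≈ 18.06
cos θ = (r·s)/(|r||s|) = -107/(19.52·18.06) ≈ -0.3036
θ = arccos(-0.3036) ≈ 107.7°

107.7°


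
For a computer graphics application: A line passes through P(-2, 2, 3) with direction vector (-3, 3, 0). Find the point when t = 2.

P(t) = P + t·d
  = (-2 + (-3)·2, 2 + 3·2, 3 + 0·2)
  = (-2 - 6, 2 + 6, 3 + 0)
  = (-8, 8, 3)

(-8, 8, 3)


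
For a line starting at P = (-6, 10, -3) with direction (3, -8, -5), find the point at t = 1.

P(t) = P + t·d
  = (-6 + 3·1, 10 + (-8)·1, -3 + (-5)·1)
  = (-6 + 3, 10 - 8, -3 - 5)
  = (-3, 2, -8)

(-3, 2, -8)


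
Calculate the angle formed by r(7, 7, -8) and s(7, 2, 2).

r·s = 7·7 + 7·2 + (-8)·2 = 49 + 14 - 16 = 47
|r| = √(7² + 7² + (-8)²) = √162 ≈ 12.73
|s| = √(7² + 2² + 2²) = √57 ≈ 7.55
cos θ = (r·s)/(|r||s|) = 47/(12.73·7.55) ≈ 0.4891
θ = arccos(0.4891) ≈ 60.72°

60.72°


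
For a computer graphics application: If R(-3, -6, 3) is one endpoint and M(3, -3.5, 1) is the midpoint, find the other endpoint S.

S = 2M - R
  = (2·3 - (-3), 2·(-3.5) - (-6), 2·1 - 3)
  = (6 + 3, -7 + 6, 2 - 3)
  = (9, -1, -1)

(9, -1, -1)


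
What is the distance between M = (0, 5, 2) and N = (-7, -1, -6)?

d = √[(x₂-x₁)² + (y₂-y₁)² + (z₂-z₁)²]
  = √[(-7)² + (-6)² + (-8)²]
  = √[49 + 36 + 64]
  = √149
  ≈ 12.21

12.21


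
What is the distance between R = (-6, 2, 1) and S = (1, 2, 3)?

d = √[(x₂-x₁)² + (y₂-y₁)² + (z₂-z₁)²]
  = √[7² + 0² + 2²]
  = √[49 + 0 + 4]
  = √53
  ≈ 7.28

7.28


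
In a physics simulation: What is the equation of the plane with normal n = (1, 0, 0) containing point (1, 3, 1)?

The plane through P with normal n = (a, b, c) satisfies n·(r - P) = 0,
i.e. ax + by + cz = a·x₀ + b·y₀ + c·z₀.
d = 1·1 + 0·3 + 0·1
  = 1 + 0 + 0
  = 1
Equation: x = 1

x = 1


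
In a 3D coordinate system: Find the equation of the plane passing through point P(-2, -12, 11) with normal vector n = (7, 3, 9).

The plane through P with normal n = (a, b, c) satisfies n·(r - P) = 0,
i.e. ax + by + cz = a·x₀ + b·y₀ + c·z₀.
d = 7·(-2) + 3·(-12) + 9·11
  = -14 - 36 + 99
  = 49
Equation: 7x + 3y + 9z = 49

7x + 3y + 9z = 49


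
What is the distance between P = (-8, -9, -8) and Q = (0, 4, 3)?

d = √[(x₂-x₁)² + (y₂-y₁)² + (z₂-z₁)²]
  = √[8² + 13² + 11²]
  = √[64 + 169 + 121]
  = √354
  ≈ 18.81

18.81


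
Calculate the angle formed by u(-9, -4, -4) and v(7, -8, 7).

u·v = (-9)·7 + (-4)·(-8) + (-4)·7 = -63 + 32 - 28 = -59
|u| = √((-9)² + (-4)² + (-4)²) = √113 ≈ 10.63
|v| = √(7² + (-8)² + 7²) = √162 ≈ 12.73
cos θ = (u·v)/(|u||v|) = -59/(10.63·12.73) ≈ -0.4361
θ = arccos(-0.4361) ≈ 115.9°

115.9°


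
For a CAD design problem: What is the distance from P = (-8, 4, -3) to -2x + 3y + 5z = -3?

distance = |a·x₀ + b·y₀ + c·z₀ - d| / √(a² + b² + c²)
  = |(-2)·(-8) + 3·4 + 5·(-3) - (-3)| / √((-2)² + 3² + 5²)
  = |16 + 12 - 15 + 3| / √(4 + 9 + 25)
  = |16| / √38
  = 16 / 6.164
  ≈ 2.596

2.596
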